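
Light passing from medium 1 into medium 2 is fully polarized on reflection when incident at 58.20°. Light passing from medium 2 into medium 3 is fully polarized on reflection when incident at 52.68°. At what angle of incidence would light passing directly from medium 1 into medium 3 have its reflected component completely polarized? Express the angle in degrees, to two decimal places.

n₂/n₁ = tan 58.20° = 1.6128 and n₃/n₂ = tan 52.68° = 1.3117.
n₃/n₁ = 2.1156. Then tan θ_B(1→3) = n₃/n₁, so θ_B(1→3) = arctan(2.1156) = 64.70°.

θ_B ≈ 64.70°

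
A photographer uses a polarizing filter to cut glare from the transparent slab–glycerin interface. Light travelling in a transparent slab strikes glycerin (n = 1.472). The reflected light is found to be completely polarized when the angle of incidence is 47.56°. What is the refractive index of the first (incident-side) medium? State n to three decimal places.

Full polarization of the reflected beam means tan θ_B = n₂/n₁, where n₁ is the incident medium (a transparent slab).
n₁ = n₂ / tan θ_B = 1.472 / tan 47.56° = 1.346.

n ≈ 1.346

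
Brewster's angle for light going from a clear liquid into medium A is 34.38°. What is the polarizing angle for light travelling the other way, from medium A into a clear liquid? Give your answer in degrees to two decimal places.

θ_B' ≈ 55.62°

The two Brewster angles are complementary: θ_B' = 90° − θ_B = 90° − 34.38° = 55.62°.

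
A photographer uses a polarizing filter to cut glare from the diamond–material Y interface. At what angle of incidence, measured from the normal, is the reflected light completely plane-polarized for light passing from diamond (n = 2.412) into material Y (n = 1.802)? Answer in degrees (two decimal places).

At Brewster's angle the reflected and refracted rays are perpendicular, which with Snell's law gives tan θ_B = n₂/n₁.
Here n₂/n₁ = 1.802/2.412 = 0.7471, and Brewster's law gives tan θ_B = n₂/n₁.
θ_B = arctan(0.7471) = 36.76°.

θ_B ≈ 36.76°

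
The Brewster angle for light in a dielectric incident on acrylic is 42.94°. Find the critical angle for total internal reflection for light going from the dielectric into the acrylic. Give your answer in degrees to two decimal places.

θ_c ≈ 68.52°

tan θ_B = n₂/n₁ = tan 42.94° = 0.9306.
Total internal reflection: sin θ_c = n₂/n₁ = 0.9306.
θ_c = arcsin(0.9306) = 68.52°.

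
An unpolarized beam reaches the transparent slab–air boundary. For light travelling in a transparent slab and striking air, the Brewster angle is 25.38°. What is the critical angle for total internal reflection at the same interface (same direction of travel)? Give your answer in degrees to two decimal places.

θ_c ≈ 28.32°

n₂/n₁ = tan 25.38° = 0.4744; the critical angle satisfies sin θ_c = n₂/n₁.
θ_c = arcsin(0.4744) = 28.32°.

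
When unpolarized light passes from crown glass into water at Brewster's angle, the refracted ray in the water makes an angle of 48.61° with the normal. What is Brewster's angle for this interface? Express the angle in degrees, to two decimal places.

θ_B ≈ 41.39°

At Brewster's angle the reflected and refracted rays are perpendicular, so θ_B + θ_t = 90°.
θ_B = 90° − 48.61° = 41.39°.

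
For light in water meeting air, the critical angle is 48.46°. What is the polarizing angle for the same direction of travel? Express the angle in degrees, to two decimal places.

θ_B ≈ 36.81°

At the critical angle sin θ_c = n₂/n₁, giving n₂/n₁ = sin 48.46° = 0.7485.
Then tan θ_B = n₂/n₁ = 0.7485, so θ_B = arctan 0.7485 = 36.81°.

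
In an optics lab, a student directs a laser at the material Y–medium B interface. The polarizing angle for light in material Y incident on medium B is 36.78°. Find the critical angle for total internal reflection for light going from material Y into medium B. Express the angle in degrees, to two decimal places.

θ_c ≈ 48.38°

From Brewster, n₂/n₁ = tan θ_B = tan 36.78° = 0.7476.
Then sin θ_c = n₂/n₁ = 0.7476, so θ_c = arcsin 0.7476 = 48.38°.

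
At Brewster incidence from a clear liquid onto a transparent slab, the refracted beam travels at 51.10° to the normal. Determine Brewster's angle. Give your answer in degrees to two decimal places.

Since the reflected and refracted rays are at right angles at the polarizing angle, θ_B + θ_t = 90°.
So θ_B = 90° − θ_t = 90° − 51.10° = 38.90°.

θ_B ≈ 38.90°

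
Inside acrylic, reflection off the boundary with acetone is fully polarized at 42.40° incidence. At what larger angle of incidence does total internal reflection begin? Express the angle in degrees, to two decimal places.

θ_c ≈ 65.94°

n₂/n₁ = tan 42.40° = 0.9131; the critical angle satisfies sin θ_c = n₂/n₁.
θ_c = arcsin(0.9131) = 65.94°.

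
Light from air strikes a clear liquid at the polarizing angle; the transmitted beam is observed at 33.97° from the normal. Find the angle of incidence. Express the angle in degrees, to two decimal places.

θ_B ≈ 56.03°

Since the reflected and refracted rays are at right angles at the polarizing angle, θ_B + θ_t = 90°.
θ_B = 90° − 33.97° = 56.03°.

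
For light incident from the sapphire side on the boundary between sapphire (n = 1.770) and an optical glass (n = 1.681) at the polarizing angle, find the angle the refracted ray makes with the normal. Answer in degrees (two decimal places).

First find Brewster's angle: tan θ_B = 1.681/1.770 = 0.9497, giving θ_B = 43.52°.
The refracted ray is perpendicular to the reflected ray, so θ_t = 90° − θ_B = 46.48°.

θ_t ≈ 46.48°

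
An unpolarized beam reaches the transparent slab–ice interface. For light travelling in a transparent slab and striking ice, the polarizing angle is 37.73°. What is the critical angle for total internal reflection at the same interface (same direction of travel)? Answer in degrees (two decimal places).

θ_c ≈ 50.69°

tan θ_B = n₂/n₁ = tan 37.73° = 0.7737.
Total internal reflection: sin θ_c = n₂/n₁ = 0.7737.
θ_c = arcsin(0.7737) = 50.69°.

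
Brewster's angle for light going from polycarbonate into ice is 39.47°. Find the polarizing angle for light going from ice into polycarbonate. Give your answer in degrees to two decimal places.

tan θ_B' = n₁/n₂ = 1/tan θ_B, so θ_B' = 90° − θ_B.
θ_B' = 90° − 39.47° = 50.53°.

θ_B' ≈ 50.53°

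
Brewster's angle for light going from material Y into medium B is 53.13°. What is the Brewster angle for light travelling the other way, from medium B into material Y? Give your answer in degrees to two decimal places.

θ_B' ≈ 36.87°

Reversing the direction swaps n₁ and n₂, so tan θ_B' = 1/tan θ_B and θ_B' = 90° − θ_B.
Hence θ_B' = 90° − 53.13° = 36.87°.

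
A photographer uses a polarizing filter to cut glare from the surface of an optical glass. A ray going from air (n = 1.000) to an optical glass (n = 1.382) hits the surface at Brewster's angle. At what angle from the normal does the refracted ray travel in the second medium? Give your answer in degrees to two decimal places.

First find Brewster's angle: tan θ_B = 1.382/1.000 = 1.3820, giving θ_B = 54.11°.
The refracted ray is perpendicular to the reflected ray, so θ_t = 90° − θ_B = 35.89°.

θ_t ≈ 35.89°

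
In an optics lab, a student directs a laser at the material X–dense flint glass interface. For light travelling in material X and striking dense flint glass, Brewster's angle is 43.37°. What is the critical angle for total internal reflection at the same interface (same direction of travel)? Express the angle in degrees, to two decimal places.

θ_c ≈ 70.85°

tan θ_B = n₂/n₁ = tan 43.37° = 0.9447.
Total internal reflection: sin θ_c = n₂/n₁ = 0.9447.
θ_c = arcsin(0.9447) = 70.85°.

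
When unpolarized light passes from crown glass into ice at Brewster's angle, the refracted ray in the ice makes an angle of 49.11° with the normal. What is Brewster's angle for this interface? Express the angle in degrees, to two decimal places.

θ_B ≈ 40.89°

At Brewster's angle the reflected and refracted rays are perpendicular, so θ_B + θ_t = 90°.
So θ_B = 90° − θ_t = 90° − 49.11° = 40.89°.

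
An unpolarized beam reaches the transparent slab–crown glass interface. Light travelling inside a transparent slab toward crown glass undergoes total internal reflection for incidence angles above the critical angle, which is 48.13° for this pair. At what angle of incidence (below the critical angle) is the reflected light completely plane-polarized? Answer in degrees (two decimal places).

n₂/n₁ = sin θ_c = sin 48.13° = 0.7447.
tan θ_B equals the same ratio, so θ_B = arctan(0.7447) = 36.67°.

θ_B ≈ 36.67°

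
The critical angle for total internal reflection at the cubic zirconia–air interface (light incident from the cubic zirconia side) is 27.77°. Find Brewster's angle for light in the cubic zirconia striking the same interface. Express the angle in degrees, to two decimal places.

θ_B ≈ 24.98°

sin θ_c = n₂/n₁, so n₂/n₁ = sin 27.77° = 0.4659.
Brewster: tan θ_B = n₂/n₁ = 0.4659.
θ_B = arctan(0.4659) = 24.98°.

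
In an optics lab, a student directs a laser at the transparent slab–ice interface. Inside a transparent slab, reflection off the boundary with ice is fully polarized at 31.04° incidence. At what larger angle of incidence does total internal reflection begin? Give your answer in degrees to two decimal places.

n₂/n₁ = tan 31.04° = 0.6018; the critical angle satisfies sin θ_c = n₂/n₁.
θ_c = arcsin(0.6018) = 37.00°.

θ_c ≈ 37.00°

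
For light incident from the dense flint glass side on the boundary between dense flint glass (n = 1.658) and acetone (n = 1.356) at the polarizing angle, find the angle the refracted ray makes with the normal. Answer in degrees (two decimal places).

θ_t ≈ 50.72°

tan θ_B = n₂/n₁ = 1.356/1.658 = 0.8179, so θ_B = 39.28°.
At Brewster's angle the reflected and refracted rays are perpendicular, so θ_t = 90° − θ_B = 90° − 39.28° = 50.72°.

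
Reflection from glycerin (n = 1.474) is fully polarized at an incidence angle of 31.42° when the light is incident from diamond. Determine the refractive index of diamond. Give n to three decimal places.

n ≈ 2.413

Brewster's law: tan θ_B = n₂/n₁ (light incident in diamond, refracted into glycerin).
n₁ = n₂ / tan θ_B = 1.474 / tan 31.42° = 2.413.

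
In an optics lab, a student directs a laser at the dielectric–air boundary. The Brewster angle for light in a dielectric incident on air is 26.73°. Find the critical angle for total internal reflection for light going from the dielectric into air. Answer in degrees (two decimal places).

θ_c ≈ 30.24°

tan θ_B = n₂/n₁ = tan 26.73° = 0.5036.
Total internal reflection: sin θ_c = n₂/n₁ = 0.5036.
θ_c = arcsin(0.5036) = 30.24°.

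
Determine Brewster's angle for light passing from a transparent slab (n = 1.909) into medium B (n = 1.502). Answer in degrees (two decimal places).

θ_B ≈ 38.20°

tan θ_B = n₂/n₁ = 1.502/1.909 = 0.7868.
θ_B = arctan(0.7868) = 38.20°.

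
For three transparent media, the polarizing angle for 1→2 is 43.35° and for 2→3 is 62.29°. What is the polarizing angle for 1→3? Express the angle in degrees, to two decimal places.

θ_B ≈ 60.91°

Each Brewster angle gives a ratio: n₂/n₁ = tan 43.35° = 0.9440, n₃/n₂ = tan 62.29° = 1.9039.
So n₃/n₁ = (n₂/n₁)(n₃/n₂) = 0.9440 × 1.9039 = 1.7973.
θ_B(1→3) = arctan(1.7973) = 60.91°.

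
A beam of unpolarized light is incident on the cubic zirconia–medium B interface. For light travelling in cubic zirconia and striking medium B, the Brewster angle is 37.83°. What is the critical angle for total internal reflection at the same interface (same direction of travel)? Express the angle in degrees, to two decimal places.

From Brewster, n₂/n₁ = tan θ_B = tan 37.83° = 0.7765.
Then sin θ_c = n₂/n₁ = 0.7765, so θ_c = arcsin 0.7765 = 50.94°.

θ_c ≈ 50.94°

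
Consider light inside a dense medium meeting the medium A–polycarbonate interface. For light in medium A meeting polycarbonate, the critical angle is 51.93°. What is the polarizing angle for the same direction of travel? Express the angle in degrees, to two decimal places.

θ_B ≈ 38.21°

n₂/n₁ = sin θ_c = sin 51.93° = 0.7873.
tan θ_B equals the same ratio, so θ_B = arctan(0.7873) = 38.21°.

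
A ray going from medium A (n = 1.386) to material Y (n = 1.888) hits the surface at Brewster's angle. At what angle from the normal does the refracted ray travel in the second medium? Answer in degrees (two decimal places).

θ_B = arctan(n₂/n₁) = arctan(1.888/1.386) = 53.72°.
At Brewster's angle the reflected and refracted rays are perpendicular, so θ_t = 90° − θ_B = 90° − 53.72° = 36.28°.

θ_t ≈ 36.28°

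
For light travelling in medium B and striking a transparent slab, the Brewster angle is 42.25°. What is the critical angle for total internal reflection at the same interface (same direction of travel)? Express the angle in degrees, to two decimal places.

θ_c ≈ 65.28°

tan θ_B = n₂/n₁ = tan 42.25° = 0.9083.
Total internal reflection: sin θ_c = n₂/n₁ = 0.9083.
θ_c = arcsin(0.9083) = 65.28°.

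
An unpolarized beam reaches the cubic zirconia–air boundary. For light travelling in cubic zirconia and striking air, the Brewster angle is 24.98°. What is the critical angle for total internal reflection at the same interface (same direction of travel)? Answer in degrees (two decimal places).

θ_c ≈ 27.77°

tan θ_B = n₂/n₁ = tan 24.98° = 0.4659.
Total internal reflection: sin θ_c = n₂/n₁ = 0.4659.
θ_c = arcsin(0.4659) = 27.77°.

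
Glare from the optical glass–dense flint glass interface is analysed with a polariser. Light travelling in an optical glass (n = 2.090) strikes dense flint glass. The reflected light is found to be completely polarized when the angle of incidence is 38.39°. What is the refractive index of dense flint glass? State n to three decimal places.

Full polarization of the reflected beam means tan θ_B = n₂/n₁, where n₁ is the incident medium (an optical glass).
n₂ = n₁ tan θ_B = 2.090 × tan 38.39° = 1.656.

n ≈ 1.656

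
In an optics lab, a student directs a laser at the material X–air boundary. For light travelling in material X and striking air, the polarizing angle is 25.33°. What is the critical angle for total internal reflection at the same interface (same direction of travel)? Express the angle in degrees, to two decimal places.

n₂/n₁ = tan 25.33° = 0.4733; the critical angle satisfies sin θ_c = n₂/n₁.
θ_c = arcsin(0.4733) = 28.25°.

θ_c ≈ 28.25°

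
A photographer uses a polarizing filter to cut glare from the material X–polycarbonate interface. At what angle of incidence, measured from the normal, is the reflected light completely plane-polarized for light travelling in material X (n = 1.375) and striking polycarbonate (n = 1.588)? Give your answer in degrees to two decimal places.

θ_B ≈ 49.11°

At Brewster's angle the reflected and refracted rays are perpendicular, which with Snell's law gives tan θ_B = n₂/n₁.
Here n₂/n₁ = 1.588/1.375 = 1.1549, and Brewster's law gives tan θ_B = n₂/n₁. Taking the arctangent, θ_B = 49.11°.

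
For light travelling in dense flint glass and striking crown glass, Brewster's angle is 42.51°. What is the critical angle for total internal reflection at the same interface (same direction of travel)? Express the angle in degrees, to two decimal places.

θ_c ≈ 66.44°

From Brewster, n₂/n₁ = tan θ_B = tan 42.51° = 0.9167.
Then sin θ_c = n₂/n₁ = 0.9167, so θ_c = arcsin 0.9167 = 66.44°.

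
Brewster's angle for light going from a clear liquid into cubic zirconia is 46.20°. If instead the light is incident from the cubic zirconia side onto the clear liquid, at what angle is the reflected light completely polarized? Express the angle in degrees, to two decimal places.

θ_B' ≈ 43.80°

The two Brewster angles are complementary: θ_B' = 90° − θ_B = 90° − 46.20° = 43.80°.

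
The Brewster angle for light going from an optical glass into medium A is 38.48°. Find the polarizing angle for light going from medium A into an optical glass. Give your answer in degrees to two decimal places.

The two Brewster angles are complementary: θ_B' = 90° − θ_B = 90° − 38.48° = 51.52°.

θ_B' ≈ 51.52°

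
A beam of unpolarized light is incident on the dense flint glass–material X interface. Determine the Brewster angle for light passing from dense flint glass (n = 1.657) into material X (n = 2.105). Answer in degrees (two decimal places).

tan θ_B = n₂/n₁ = 2.105/1.657 = 1.2704.
θ_B = arctan(1.2704) = 51.79°.

θ_B ≈ 51.79°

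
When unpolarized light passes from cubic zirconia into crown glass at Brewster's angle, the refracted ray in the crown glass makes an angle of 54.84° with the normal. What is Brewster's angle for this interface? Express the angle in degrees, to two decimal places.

At Brewster's angle the reflected and refracted rays are perpendicular, so θ_B + θ_t = 90°.
So θ_B = 90° − θ_t = 90° − 54.84° = 35.16°.

θ_B ≈ 35.16°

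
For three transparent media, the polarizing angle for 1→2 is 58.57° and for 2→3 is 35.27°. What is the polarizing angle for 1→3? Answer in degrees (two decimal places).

tan θ_B(1→2) = n₂/n₁ = tan 58.57° = 1.6363.
tan θ_B(2→3) = n₃/n₂ = tan 35.27° = 0.7073.
n₃/n₁ = 1.1573. Then tan θ_B(1→3) = n₃/n₁, so θ_B(1→3) = arctan(1.1573) = 49.17°.

θ_B ≈ 49.17°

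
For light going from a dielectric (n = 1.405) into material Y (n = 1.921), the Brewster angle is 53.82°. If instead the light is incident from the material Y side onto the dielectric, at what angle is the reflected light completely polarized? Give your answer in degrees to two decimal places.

Reversing the direction swaps n₁ and n₂, so tan θ_B' = 1/tan θ_B and θ_B' = 90° − θ_B.
Hence θ_B' = 90° − 53.82° = 36.18°.

θ_B' ≈ 36.18°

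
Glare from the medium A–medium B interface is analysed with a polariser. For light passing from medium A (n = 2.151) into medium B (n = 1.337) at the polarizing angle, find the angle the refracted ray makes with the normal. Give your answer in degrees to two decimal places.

θ_t ≈ 58.14°

θ_B = arctan(n₂/n₁) = arctan(1.337/2.151) = 31.86°.
At Brewster's angle the reflected and refracted rays are perpendicular, so θ_t = 90° − θ_B = 90° − 31.86° = 58.14°.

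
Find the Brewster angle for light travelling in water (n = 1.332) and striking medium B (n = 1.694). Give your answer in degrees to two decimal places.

Brewster's condition: tan θ_B = n₂/n₁ = 1.694/1.332 = 1.2718.
So θ_B = arctan 1.2718 = 51.82°.

θ_B ≈ 51.82°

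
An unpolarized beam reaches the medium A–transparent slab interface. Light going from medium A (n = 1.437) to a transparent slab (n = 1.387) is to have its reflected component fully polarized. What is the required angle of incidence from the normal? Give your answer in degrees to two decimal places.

The reflected p-component vanishes when tan θ_B = n₂/n₁.
Brewster's condition: tan θ_B = n₂/n₁ = 1.387/1.437 = 0.9652.
So θ_B = arctan 0.9652 = 43.99°.

θ_B ≈ 43.99°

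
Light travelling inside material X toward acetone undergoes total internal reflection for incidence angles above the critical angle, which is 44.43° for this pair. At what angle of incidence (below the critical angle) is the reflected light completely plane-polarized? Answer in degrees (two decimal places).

n₂/n₁ = sin θ_c = sin 44.43° = 0.7000.
tan θ_B equals the same ratio, so θ_B = arctan(0.7000) = 34.99°.

θ_B ≈ 34.99°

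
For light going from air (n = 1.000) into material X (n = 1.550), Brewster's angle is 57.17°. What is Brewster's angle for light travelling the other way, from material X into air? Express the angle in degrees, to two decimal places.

θ_B' ≈ 32.83°

Reversing the direction swaps n₁ and n₂, so tan θ_B' = 1/tan θ_B and θ_B' = 90° − θ_B.
Hence θ_B' = 90° − 57.17° = 32.83°.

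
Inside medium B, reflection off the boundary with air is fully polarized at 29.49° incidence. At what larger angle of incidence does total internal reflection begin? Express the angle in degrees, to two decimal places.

θ_c ≈ 34.44°

tan θ_B = n₂/n₁ = tan 29.49° = 0.5655.
Total internal reflection: sin θ_c = n₂/n₁ = 0.5655.
θ_c = arcsin(0.5655) = 34.44°.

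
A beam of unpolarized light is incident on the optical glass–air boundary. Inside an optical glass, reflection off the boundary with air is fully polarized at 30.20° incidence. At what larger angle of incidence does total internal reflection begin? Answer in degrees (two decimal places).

From Brewster, n₂/n₁ = tan θ_B = tan 30.20° = 0.5820.
Then sin θ_c = n₂/n₁ = 0.5820, so θ_c = arcsin 0.5820 = 35.59°.

θ_c ≈ 35.59°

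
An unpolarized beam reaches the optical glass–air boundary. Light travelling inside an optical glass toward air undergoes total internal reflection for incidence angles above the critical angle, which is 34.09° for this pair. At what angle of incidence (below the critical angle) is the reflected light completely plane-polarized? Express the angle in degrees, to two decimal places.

θ_B ≈ 29.27°

n₂/n₁ = sin θ_c = sin 34.09° = 0.5605.
tan θ_B equals the same ratio, so θ_B = arctan(0.5605) = 29.27°.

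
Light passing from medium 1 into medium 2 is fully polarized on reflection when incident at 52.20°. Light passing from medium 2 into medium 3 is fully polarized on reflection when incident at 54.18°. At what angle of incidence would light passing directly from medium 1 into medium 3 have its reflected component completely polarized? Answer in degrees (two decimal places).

n₂/n₁ = tan 52.20° = 1.2892 and n₃/n₂ = tan 54.18° = 1.3855.
n₃/n₁ = 1.7862. Then tan θ_B(1→3) = n₃/n₁, so θ_B(1→3) = arctan(1.7862) = 60.76°.

θ_B ≈ 60.76°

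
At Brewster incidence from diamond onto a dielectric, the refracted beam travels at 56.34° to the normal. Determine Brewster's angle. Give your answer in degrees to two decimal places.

θ_B ≈ 33.66°

At Brewster's angle the reflected and refracted rays are perpendicular, so θ_B + θ_t = 90°.
θ_B = 90° − 56.34° = 33.66°.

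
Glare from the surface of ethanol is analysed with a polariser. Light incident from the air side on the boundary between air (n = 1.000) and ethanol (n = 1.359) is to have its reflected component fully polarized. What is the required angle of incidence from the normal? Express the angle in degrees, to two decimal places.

θ_B ≈ 53.65°

Here n₂/n₁ = 1.359/1.000 = 1.3590, and Brewster's law gives tan θ_B = n₂/n₁. Taking the arctangent, θ_B = 53.65°.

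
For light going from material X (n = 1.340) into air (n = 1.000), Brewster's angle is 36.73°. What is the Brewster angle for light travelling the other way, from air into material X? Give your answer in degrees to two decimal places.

θ_B' ≈ 53.27°

Reversing the direction swaps n₁ and n₂, so tan θ_B' = 1/tan θ_B and θ_B' = 90° − θ_B.
Hence θ_B' = 90° − 36.73° = 53.27°.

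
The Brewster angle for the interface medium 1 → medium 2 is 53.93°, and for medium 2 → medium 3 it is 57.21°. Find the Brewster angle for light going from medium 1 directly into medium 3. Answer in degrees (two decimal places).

θ_B ≈ 64.86°

Each Brewster angle gives a ratio: n₂/n₁ = tan 53.93° = 1.3729, n₃/n₂ = tan 57.21° = 1.5523.
Multiplying, n₃/n₁ = 1.3729 × 1.5523 = 2.1311, and θ_B(1→3) = arctan 2.1311 = 64.86°.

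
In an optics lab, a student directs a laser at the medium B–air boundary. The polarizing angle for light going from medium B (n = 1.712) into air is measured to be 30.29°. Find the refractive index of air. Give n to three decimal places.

Full polarization of the reflected beam means tan θ_B = n₂/n₁, where n₁ is the incident medium (medium B).
n₂ = n₁ tan θ_B = 1.712 × tan 30.29° = 1.000.

n ≈ 1.000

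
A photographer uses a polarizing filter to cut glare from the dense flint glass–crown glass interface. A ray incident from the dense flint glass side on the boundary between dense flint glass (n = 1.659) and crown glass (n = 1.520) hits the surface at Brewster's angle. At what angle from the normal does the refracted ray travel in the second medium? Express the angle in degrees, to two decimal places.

First find Brewster's angle: tan θ_B = 1.520/1.659 = 0.9162, giving θ_B = 42.50°.
Since θ_B + θ_t = 90° at Brewster incidence, θ_t = 90° − 42.50° = 47.50°.

θ_t ≈ 47.50°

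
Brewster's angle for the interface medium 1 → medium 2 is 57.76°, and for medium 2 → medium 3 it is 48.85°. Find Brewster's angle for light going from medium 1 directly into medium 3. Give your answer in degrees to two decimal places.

n₂/n₁ = tan 57.76° = 1.5855 and n₃/n₂ = tan 48.85° = 1.1443.
So n₃/n₁ = (n₂/n₁)(n₃/n₂) = 1.5855 × 1.1443 = 1.8143.
θ_B(1→3) = arctan(1.8143) = 61.14°.

θ_B ≈ 61.14°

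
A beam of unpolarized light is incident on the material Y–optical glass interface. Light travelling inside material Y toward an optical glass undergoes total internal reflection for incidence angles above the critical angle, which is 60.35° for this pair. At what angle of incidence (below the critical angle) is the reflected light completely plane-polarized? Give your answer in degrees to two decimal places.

θ_B ≈ 40.99°

n₂/n₁ = sin θ_c = sin 60.35° = 0.8691.
tan θ_B equals the same ratio, so θ_B = arctan(0.8691) = 40.99°.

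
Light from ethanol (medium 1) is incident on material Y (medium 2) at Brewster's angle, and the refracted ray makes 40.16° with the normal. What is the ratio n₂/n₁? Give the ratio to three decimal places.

n₂/n₁ ≈ 1.185

θ_B + θ_t = 90°, so θ_B = 90° − 40.16° = 49.84°.
Then n₂/n₁ = tan θ_B = tan 49.84° = 1.185.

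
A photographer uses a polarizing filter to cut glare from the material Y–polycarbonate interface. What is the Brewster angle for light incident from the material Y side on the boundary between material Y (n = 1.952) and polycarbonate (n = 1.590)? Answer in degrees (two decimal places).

θ_B ≈ 39.16°

Here n₂/n₁ = 1.590/1.952 = 0.8145, and Brewster's law gives tan θ_B = n₂/n₁.
θ_B = arctan(0.8145) = 39.16°.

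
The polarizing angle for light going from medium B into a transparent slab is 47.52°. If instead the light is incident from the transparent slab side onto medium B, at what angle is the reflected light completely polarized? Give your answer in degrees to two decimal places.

θ_B' ≈ 42.48°

The two Brewster angles are complementary: θ_B' = 90° − θ_B = 90° − 47.52° = 42.48°.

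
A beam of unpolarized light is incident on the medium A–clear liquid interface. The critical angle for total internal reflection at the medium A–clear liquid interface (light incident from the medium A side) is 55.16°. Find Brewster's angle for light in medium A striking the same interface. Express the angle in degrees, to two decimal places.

θ_B ≈ 39.38°

n₂/n₁ = sin θ_c = sin 55.16° = 0.8208.
tan θ_B equals the same ratio, so θ_B = arctan(0.8208) = 39.38°.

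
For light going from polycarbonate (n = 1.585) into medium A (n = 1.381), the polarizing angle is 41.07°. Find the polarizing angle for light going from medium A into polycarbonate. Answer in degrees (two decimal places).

Reversing the direction swaps n₁ and n₂, so tan θ_B' = 1/tan θ_B and θ_B' = 90° − θ_B.
Hence θ_B' = 90° − 41.07° = 48.93°.

θ_B' ≈ 48.93°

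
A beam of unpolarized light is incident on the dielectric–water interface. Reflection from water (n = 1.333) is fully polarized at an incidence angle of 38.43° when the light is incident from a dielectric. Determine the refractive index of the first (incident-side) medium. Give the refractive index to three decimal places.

At the polarizing angle, tan θ_B = n₂/n₁ with n₁ on the incident side (a dielectric) and n₂ on the transmitted side (water).
n₁ = n₂ / tan θ_B = 1.333 / tan 38.43° = 1.680.

n ≈ 1.680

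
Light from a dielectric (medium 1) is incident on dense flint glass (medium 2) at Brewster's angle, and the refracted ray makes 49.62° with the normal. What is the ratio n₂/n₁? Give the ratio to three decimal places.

At Brewster incidence θ_B = 90° − θ_t = 90° − 49.62° = 40.38°.
Then n₂/n₁ = tan θ_B = tan 40.38° = 0.850.

n₂/n₁ ≈ 0.850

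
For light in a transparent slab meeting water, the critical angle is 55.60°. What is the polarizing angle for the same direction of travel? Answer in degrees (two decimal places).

n₂/n₁ = sin θ_c = sin 55.60° = 0.8251.
tan θ_B equals the same ratio, so θ_B = arctan(0.8251) = 39.53°.

θ_B ≈ 39.53°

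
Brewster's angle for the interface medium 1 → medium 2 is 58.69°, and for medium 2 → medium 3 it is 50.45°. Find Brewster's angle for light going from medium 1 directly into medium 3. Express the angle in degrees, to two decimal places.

tan θ_B(1→2) = n₂/n₁ = tan 58.69° = 1.6441.
tan θ_B(2→3) = n₃/n₂ = tan 50.45° = 1.2109.
Multiplying, n₃/n₁ = 1.6441 × 1.2109 = 1.9909, and θ_B(1→3) = arctan 1.9909 = 63.33°.

θ_B ≈ 63.33°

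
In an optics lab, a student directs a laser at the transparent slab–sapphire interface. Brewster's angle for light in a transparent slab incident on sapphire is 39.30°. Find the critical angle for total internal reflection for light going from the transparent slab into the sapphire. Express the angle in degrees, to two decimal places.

tan θ_B = n₂/n₁ = tan 39.30° = 0.8185.
Total internal reflection: sin θ_c = n₂/n₁ = 0.8185.
θ_c = arcsin(0.8185) = 54.93°.

θ_c ≈ 54.93°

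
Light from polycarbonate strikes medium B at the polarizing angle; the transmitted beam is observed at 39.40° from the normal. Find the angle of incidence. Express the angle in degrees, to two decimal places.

At Brewster's angle the reflected and refracted rays are perpendicular, so θ_B + θ_t = 90°.
θ_B = 90° − 39.40° = 50.60°.

θ_B ≈ 50.60°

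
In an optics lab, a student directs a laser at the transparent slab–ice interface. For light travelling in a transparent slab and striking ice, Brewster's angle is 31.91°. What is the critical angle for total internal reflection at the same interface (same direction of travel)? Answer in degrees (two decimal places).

θ_c ≈ 38.51°

From Brewster, n₂/n₁ = tan θ_B = tan 31.91° = 0.6227.
Then sin θ_c = n₂/n₁ = 0.6227, so θ_c = arcsin 0.6227 = 38.51°.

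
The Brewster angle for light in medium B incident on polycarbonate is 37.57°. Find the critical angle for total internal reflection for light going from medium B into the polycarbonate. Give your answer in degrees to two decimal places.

θ_c ≈ 50.29°

tan θ_B = n₂/n₁ = tan 37.57° = 0.7693.
Total internal reflection: sin θ_c = n₂/n₁ = 0.7693.
θ_c = arcsin(0.7693) = 50.29°.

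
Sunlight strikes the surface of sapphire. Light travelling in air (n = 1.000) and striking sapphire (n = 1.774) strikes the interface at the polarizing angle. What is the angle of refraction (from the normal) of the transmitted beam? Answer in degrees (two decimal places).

θ_B = arctan(n₂/n₁) = arctan(1.774/1.000) = 60.59°.
At Brewster's angle the reflected and refracted rays are perpendicular, so θ_t = 90° − θ_B = 90° − 60.59° = 29.41°.

θ_t ≈ 29.41°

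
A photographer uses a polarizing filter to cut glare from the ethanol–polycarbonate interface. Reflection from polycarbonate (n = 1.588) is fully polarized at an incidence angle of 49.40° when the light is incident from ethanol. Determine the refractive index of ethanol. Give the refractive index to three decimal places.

Brewster's law: tan θ_B = n₂/n₁ (light incident in ethanol, refracted into polycarbonate).
n₁ = n₂ / tan θ_B = 1.588 / tan 49.40° = 1.361.

n ≈ 1.361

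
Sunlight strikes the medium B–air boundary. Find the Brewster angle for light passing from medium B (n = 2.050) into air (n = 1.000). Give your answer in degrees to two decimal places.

θ_B ≈ 26.00°

Brewster's condition: tan θ_B = n₂/n₁ = 1.000/2.050 = 0.4878.
θ_B = arctan(0.4878) = 26.00°.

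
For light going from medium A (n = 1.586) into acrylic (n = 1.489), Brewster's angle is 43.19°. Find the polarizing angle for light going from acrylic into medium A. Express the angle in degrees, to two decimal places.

θ_B' ≈ 46.81°

tan θ_B' = n₁/n₂ = 1/tan θ_B, so θ_B' = 90° − θ_B.
θ_B' = 90° − 43.19° = 46.81°.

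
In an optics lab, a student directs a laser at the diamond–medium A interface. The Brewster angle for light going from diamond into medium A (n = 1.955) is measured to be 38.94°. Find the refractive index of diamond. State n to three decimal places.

n ≈ 2.419

Full polarization of the reflected beam means tan θ_B = n₂/n₁, where n₁ is the incident medium (diamond).
n₁ = n₂ / tan θ_B = 1.955 / tan 38.94° = 2.419.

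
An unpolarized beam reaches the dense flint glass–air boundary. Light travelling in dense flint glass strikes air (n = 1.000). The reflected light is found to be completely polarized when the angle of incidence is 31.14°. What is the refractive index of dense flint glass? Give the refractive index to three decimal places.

n ≈ 1.655

At Brewster's angle, tan θ_B = n₂/n₁ with n₁ on the incident side (dense flint glass) and n₂ on the transmitted side (air).
n₁ = n₂ / tan θ_B = 1.000 / tan 31.14° = 1.655.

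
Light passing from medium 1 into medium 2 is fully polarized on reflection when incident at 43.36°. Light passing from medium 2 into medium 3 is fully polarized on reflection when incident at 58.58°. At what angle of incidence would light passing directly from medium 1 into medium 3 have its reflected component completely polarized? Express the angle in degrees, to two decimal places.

θ_B ≈ 57.10°

tan θ_B(1→2) = n₂/n₁ = tan 43.36° = 0.9443.
tan θ_B(2→3) = n₃/n₂ = tan 58.58° = 1.6370.
n₃/n₁ = 1.5458. Then tan θ_B(1→3) = n₃/n₁, so θ_B(1→3) = arctan(1.5458) = 57.10°.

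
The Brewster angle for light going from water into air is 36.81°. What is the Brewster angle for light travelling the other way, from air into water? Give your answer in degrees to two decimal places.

θ_B' ≈ 53.19°

Reversing the direction swaps n₁ and n₂, so tan θ_B' = 1/tan θ_B and θ_B' = 90° − θ_B.
Hence θ_B' = 90° − 36.81° = 53.19°.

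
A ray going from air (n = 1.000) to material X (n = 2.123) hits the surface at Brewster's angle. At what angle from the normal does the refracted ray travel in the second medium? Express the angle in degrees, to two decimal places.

θ_t ≈ 25.22°

tan θ_B = n₂/n₁ = 2.123/1.000 = 2.1230, so θ_B = 64.78°.
The refracted ray is perpendicular to the reflected ray, so θ_t = 90° − θ_B = 25.22°.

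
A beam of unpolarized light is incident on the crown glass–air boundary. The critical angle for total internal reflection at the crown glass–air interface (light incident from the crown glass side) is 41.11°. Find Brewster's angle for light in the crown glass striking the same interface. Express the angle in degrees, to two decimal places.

θ_B ≈ 33.33°

n₂/n₁ = sin θ_c = sin 41.11° = 0.6575.
tan θ_B equals the same ratio, so θ_B = arctan(0.6575) = 33.33°.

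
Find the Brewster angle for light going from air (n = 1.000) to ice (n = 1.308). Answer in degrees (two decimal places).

θ_B ≈ 52.60°

The reflected p-component vanishes when tan θ_B = n₂/n₁.
Here n₂/n₁ = 1.308/1.000 = 1.3080, and Brewster's law gives tan θ_B = n₂/n₁. Taking the arctangent, θ_B = 52.60°.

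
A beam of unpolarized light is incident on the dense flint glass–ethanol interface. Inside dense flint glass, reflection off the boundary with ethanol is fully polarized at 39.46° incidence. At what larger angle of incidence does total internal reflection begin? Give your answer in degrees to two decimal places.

From Brewster, n₂/n₁ = tan θ_B = tan 39.46° = 0.8232.
Then sin θ_c = n₂/n₁ = 0.8232, so θ_c = arcsin 0.8232 = 55.40°.

θ_c ≈ 55.40°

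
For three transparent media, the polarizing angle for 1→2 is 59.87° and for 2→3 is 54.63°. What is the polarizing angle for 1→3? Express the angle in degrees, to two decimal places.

θ_B ≈ 67.61°

tan θ_B(1→2) = n₂/n₁ = tan 59.87° = 1.7230.
tan θ_B(2→3) = n₃/n₂ = tan 54.63° = 1.4087.
n₃/n₁ = 2.4272. Then tan θ_B(1→3) = n₃/n₁, so θ_B(1→3) = arctan(2.4272) = 67.61°.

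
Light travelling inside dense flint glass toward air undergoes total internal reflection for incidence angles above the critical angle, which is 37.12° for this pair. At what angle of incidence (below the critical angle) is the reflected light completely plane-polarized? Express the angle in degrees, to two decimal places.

At the critical angle sin θ_c = n₂/n₁, giving n₂/n₁ = sin 37.12° = 0.6035.
Then tan θ_B = n₂/n₁ = 0.6035, so θ_B = arctan 0.6035 = 31.11°.

θ_B ≈ 31.11°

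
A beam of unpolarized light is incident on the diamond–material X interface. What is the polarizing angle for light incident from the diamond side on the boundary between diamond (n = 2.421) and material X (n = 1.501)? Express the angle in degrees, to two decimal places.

The reflected p-component vanishes when tan θ_B = n₂/n₁.
Here n₂/n₁ = 1.501/2.421 = 0.6200, and Brewster's law gives tan θ_B = n₂/n₁.
θ_B = arctan(0.6200) = 31.80°.

θ_B ≈ 31.80°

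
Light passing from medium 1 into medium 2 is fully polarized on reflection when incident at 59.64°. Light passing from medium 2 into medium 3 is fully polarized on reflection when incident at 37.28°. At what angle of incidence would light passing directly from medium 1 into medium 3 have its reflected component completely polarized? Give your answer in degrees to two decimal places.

θ_B ≈ 52.42°

Each Brewster angle gives a ratio: n₂/n₁ = tan 59.64° = 1.7072, n₃/n₂ = tan 37.28° = 0.7612.
So n₃/n₁ = (n₂/n₁)(n₃/n₂) = 1.7072 × 0.7612 = 1.2996.
θ_B(1→3) = arctan(1.2996) = 52.42°.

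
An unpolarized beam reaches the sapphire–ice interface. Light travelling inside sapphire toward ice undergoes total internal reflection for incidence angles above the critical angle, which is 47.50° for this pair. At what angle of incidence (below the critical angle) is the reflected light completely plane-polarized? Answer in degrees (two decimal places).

sin θ_c = n₂/n₁, so n₂/n₁ = sin 47.50° = 0.7373.
Brewster: tan θ_B = n₂/n₁ = 0.7373.
θ_B = arctan(0.7373) = 36.40°.

θ_B ≈ 36.40°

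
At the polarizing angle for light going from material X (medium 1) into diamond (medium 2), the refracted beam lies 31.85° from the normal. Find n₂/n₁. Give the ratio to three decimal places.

θ_B + θ_t = 90°, so θ_B = 90° − 31.85° = 58.15°.
Then n₂/n₁ = tan θ_B = tan 58.15° = 1.610.

n₂/n₁ ≈ 1.610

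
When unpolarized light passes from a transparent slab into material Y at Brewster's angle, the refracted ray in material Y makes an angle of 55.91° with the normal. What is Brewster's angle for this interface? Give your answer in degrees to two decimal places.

θ_B ≈ 34.09°

Brewster's condition makes the reflected and refracted beams perpendicular: θ_B + θ_t = 90°.
So θ_B = 90° − θ_t = 90° − 55.91° = 34.09°.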